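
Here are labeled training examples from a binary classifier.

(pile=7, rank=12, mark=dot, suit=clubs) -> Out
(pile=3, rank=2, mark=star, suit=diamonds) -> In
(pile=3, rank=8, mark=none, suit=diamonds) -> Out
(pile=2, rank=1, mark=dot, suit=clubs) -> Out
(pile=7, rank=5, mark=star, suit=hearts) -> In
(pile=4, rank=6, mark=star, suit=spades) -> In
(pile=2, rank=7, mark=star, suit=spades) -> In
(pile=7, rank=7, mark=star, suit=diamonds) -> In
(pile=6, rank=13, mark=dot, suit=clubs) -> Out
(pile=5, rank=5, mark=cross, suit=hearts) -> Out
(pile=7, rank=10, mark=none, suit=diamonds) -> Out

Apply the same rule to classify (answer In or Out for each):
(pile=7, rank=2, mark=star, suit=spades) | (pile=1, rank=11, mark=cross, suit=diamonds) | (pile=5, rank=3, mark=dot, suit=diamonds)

In, Out, Out

Comparing the two groups points to one rule — mark is star.
(pile=7, rank=2, mark=star, suit=spades) → mark is star → In. (pile=1, rank=11, mark=cross, suit=diamonds) → mark is cross → Out. (pile=5, rank=3, mark=dot, suit=diamonds) → mark is dot → Out.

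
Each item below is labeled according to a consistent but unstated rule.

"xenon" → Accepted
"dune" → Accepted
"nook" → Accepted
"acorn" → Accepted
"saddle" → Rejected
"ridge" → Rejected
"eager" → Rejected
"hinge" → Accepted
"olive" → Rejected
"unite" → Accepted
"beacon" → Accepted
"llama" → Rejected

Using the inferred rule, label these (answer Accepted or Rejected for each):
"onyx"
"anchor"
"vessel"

Accepted, Accepted, Rejected

Rule: contains 'n'. This holds for each 'Accepted' example and fails for each 'Rejected' one.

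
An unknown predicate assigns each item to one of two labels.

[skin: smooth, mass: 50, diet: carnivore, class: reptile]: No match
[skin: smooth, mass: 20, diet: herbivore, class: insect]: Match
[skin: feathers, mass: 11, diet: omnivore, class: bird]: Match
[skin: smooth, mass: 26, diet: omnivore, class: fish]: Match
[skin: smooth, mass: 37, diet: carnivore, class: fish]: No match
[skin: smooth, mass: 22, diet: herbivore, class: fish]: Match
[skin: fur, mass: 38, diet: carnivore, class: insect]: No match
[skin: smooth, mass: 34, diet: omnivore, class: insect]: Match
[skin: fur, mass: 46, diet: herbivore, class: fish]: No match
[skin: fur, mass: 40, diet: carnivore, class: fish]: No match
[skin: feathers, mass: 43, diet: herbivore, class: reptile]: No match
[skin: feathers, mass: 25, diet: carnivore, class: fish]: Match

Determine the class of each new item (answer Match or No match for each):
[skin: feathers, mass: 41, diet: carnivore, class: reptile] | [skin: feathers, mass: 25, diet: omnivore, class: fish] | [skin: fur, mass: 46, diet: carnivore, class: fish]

Every 'Match' example satisfies: mass ≤ 34. None of the 'No match' examples do.

No match, Match, No match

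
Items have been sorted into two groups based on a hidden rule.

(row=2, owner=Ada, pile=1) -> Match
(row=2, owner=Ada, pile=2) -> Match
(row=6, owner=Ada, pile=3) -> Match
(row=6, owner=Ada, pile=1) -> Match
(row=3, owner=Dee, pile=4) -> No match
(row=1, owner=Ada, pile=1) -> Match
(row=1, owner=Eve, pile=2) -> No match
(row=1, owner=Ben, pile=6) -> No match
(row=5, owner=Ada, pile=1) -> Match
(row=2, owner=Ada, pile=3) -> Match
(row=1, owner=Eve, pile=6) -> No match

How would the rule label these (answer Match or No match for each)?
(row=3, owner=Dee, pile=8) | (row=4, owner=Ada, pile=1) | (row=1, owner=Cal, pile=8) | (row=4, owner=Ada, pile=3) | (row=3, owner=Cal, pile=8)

No match, Match, No match, Match, No match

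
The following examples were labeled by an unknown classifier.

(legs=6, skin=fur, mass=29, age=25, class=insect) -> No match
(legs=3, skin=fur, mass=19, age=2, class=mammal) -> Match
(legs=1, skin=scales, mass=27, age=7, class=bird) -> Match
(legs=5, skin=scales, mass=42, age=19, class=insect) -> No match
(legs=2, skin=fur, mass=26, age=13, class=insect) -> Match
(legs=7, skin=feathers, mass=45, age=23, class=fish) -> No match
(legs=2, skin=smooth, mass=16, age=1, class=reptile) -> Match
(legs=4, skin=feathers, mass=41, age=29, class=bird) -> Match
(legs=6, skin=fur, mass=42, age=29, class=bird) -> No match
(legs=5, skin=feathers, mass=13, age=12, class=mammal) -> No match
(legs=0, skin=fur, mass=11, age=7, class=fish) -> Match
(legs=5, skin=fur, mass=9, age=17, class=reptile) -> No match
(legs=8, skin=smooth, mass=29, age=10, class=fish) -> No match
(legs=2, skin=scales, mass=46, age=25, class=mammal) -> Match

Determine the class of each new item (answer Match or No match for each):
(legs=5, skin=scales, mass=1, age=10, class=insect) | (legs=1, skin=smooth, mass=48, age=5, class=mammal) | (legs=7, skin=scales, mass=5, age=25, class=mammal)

The common property of the 'Match' items is: legs ≤ 4. No 'No match' item has it.
(legs=5, skin=scales, mass=1, age=10, class=insect): legs = 5 — fails the rule, so No match. (legs=1, skin=smooth, mass=48, age=5, class=mammal): legs = 1 — checks out, so Match. (legs=7, skin=scales, mass=5, age=25, class=mammal): legs = 7 — fails the rule, so No match.

No match, Match, No match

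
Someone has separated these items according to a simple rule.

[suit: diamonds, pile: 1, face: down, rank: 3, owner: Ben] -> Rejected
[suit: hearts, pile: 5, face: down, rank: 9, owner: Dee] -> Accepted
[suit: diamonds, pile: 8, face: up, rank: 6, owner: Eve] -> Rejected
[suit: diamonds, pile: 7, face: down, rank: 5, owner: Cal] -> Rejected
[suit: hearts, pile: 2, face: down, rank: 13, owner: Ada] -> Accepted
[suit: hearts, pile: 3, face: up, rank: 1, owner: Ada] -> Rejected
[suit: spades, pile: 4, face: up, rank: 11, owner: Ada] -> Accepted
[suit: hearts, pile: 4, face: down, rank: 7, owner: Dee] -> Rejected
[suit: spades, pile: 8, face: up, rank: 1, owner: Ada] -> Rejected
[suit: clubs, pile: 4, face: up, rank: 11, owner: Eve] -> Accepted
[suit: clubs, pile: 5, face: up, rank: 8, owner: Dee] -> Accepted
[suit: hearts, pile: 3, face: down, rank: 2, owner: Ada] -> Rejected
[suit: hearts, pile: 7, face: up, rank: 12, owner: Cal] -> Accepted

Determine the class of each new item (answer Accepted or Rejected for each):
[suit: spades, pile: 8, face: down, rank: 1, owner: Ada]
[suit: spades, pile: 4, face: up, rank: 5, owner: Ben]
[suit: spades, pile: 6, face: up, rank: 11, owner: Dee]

Rejected, Rejected, Accepted

A rule that fits every label: rank ≥ 8 — true of each 'Accepted' example, false of each 'Rejected' one.
[suit: spades, pile: 8, face: down, rank: 1, owner: Ada] → rank = 1 → Rejected.
[suit: spades, pile: 4, face: up, rank: 5, owner: Ben] → rank = 5 → Rejected.
[suit: spades, pile: 6, face: up, rank: 11, owner: Dee] → rank = 11 → Accepted.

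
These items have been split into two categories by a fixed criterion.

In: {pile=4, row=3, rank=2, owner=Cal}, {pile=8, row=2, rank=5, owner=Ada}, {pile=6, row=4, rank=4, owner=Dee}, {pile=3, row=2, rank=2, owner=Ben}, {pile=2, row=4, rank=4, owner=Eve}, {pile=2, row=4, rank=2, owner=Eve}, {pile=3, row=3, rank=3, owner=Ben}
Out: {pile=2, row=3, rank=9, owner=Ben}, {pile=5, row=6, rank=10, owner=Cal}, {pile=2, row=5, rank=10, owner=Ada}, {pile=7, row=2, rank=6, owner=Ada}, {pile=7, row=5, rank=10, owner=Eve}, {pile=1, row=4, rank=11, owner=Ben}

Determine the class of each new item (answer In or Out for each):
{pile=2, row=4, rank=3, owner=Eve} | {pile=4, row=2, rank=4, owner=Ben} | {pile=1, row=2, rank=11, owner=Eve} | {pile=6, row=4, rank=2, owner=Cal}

In, In, Out, In

The classifier is using: rank ≤ 5.
In: {pile=2, row=4, rank=3, owner=Eve}, since rank = 3. In: {pile=4, row=2, rank=4, owner=Ben}, since rank = 4. Out: {pile=1, row=2, rank=11, owner=Eve}, since rank = 11. In: {pile=6, row=4, rank=2, owner=Cal}, since rank = 2.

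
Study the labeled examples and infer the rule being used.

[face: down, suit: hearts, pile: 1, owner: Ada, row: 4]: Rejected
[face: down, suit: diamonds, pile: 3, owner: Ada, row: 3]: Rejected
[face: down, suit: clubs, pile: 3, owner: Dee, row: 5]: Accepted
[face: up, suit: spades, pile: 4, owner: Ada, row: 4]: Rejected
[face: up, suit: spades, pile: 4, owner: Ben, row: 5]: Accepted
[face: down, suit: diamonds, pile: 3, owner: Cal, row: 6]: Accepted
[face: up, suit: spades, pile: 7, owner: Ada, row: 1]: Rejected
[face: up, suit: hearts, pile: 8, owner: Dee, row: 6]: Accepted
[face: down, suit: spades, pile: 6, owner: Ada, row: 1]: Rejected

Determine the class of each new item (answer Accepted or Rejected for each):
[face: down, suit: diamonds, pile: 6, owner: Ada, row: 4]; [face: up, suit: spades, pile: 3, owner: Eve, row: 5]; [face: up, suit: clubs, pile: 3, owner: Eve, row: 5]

Rejected, Accepted, Accepted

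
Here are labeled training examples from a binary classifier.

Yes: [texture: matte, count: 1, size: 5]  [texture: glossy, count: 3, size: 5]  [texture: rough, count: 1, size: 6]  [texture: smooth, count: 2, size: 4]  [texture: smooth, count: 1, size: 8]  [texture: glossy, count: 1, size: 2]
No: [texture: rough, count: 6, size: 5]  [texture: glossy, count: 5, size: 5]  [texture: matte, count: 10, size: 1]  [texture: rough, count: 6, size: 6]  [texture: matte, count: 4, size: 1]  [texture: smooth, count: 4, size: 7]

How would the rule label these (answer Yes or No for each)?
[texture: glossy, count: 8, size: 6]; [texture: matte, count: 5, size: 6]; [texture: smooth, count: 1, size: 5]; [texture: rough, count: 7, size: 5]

The simplest hypothesis consistent with all the labels is: count ≤ 3.

No, No, Yes, No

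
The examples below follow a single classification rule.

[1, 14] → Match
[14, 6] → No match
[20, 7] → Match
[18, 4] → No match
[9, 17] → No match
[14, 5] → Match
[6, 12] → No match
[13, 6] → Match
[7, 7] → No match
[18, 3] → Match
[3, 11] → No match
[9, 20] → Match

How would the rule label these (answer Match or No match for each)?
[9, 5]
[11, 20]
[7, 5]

No match, Match, No match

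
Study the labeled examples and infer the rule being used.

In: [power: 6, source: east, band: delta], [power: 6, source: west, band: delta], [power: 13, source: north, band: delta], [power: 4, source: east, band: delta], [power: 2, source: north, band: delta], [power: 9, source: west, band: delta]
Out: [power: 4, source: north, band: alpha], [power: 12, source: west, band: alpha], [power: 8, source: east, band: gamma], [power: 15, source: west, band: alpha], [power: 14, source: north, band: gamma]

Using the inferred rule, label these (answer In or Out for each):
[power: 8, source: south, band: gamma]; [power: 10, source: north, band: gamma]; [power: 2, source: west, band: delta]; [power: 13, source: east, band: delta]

The distinguishing property — band is delta — holds for all the 'In' cases and none of the 'Out' cases.
[power: 8, source: south, band: gamma] — band is gamma, hence Out.
[power: 10, source: north, band: gamma] — band is gamma, hence Out.
[power: 2, source: west, band: delta] — band is delta, hence In.
[power: 13, source: east, band: delta] — band is delta, hence In.

Out, Out, In, In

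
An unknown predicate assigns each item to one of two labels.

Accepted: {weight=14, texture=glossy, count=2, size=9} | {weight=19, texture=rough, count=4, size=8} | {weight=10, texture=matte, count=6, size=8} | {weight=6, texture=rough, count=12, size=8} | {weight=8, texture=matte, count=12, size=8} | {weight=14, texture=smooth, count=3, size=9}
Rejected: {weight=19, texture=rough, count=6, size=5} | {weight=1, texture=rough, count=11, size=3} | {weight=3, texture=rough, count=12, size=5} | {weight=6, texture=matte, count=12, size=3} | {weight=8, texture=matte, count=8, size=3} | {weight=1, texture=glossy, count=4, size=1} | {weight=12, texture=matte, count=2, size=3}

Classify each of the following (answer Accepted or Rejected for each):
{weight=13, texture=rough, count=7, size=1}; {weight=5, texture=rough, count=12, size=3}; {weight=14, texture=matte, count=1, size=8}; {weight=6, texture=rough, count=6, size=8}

Rejected, Rejected, Accepted, Accepted

'Accepted' ⟺ size ≥ 8.
{weight=13, texture=rough, count=7, size=1}: Rejected (size = 1). {weight=5, texture=rough, count=12, size=3}: Rejected (size = 3). {weight=14, texture=matte, count=1, size=8}: Accepted (size = 8). {weight=6, texture=rough, count=6, size=8}: Accepted (size = 8).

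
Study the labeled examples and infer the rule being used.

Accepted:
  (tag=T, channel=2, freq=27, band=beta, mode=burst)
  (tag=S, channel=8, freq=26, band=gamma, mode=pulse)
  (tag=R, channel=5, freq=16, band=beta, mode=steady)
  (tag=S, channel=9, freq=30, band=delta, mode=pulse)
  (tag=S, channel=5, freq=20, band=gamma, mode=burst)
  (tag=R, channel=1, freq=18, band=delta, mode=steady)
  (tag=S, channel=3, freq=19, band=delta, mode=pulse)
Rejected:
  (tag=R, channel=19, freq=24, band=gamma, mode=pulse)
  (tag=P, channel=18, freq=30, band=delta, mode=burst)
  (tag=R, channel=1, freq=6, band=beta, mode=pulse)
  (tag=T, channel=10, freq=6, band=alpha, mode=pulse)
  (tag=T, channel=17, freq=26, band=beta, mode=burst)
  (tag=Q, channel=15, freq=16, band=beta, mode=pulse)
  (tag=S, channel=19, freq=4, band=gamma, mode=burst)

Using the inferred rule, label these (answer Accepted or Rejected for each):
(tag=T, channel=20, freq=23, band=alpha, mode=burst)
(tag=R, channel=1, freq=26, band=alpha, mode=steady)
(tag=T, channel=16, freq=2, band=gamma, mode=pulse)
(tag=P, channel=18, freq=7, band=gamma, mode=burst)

'Accepted' ⟺ channel ≤ 9 AND freq ≥ 16.
(tag=T, channel=20, freq=23, band=alpha, mode=burst) — channel = 20, freq = 23, hence Rejected.
(tag=R, channel=1, freq=26, band=alpha, mode=steady) — channel = 1, freq = 26, hence Accepted.
(tag=T, channel=16, freq=2, band=gamma, mode=pulse) — channel = 16, freq = 2, hence Rejected.
(tag=P, channel=18, freq=7, band=gamma, mode=burst) — channel = 18, freq = 7, hence Rejected.

Rejected, Accepted, Rejected, Rejected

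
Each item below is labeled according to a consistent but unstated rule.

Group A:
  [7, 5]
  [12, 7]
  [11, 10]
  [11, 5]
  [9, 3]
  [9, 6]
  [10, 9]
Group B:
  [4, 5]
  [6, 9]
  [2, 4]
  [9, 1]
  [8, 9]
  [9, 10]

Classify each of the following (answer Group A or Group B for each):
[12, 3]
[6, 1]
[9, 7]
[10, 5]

The classifier is using: first > second AND sum ≥ 12.
[12, 3] — 12 > 3, 12+3 = 15, hence Group A. [6, 1] — 6 > 1, 6+1 = 7, hence Group B. [9, 7] — 9 > 7, 9+7 = 16, hence Group A. [10, 5] — 10 > 5, 10+5 = 15, hence Group A.

Group A, Group B, Group A, Group A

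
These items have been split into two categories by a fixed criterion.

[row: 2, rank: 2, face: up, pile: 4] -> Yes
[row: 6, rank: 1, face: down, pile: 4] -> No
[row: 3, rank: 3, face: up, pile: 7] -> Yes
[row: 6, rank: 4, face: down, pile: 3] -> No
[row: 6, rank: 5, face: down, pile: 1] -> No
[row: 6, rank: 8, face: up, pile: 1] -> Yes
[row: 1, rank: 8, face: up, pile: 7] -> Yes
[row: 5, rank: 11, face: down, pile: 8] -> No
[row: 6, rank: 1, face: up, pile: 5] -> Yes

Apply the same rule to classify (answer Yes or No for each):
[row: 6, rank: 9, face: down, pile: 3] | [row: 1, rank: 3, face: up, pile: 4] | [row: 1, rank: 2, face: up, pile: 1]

The simplest hypothesis consistent with all the labels is: face is up.
[row: 6, rank: 9, face: down, pile: 3]: face is down — doesn't qualify, so No.
[row: 1, rank: 3, face: up, pile: 4]: face is up — meets the rule, so Yes.
[row: 1, rank: 2, face: up, pile: 1]: face is up — meets the rule, so Yes.

No, Yes, Yes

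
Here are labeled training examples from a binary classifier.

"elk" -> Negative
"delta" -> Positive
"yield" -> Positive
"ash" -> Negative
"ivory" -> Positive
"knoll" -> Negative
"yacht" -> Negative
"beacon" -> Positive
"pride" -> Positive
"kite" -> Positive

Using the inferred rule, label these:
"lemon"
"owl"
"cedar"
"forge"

Positive, Negative, Positive, Positive

The classifier is using: has ≥ 2 vowels.
Positive: "lemon", since 2 vowels. Negative: "owl", since 1 vowel. Positive: "cedar", since 2 vowels. Positive: "forge", since 2 vowels.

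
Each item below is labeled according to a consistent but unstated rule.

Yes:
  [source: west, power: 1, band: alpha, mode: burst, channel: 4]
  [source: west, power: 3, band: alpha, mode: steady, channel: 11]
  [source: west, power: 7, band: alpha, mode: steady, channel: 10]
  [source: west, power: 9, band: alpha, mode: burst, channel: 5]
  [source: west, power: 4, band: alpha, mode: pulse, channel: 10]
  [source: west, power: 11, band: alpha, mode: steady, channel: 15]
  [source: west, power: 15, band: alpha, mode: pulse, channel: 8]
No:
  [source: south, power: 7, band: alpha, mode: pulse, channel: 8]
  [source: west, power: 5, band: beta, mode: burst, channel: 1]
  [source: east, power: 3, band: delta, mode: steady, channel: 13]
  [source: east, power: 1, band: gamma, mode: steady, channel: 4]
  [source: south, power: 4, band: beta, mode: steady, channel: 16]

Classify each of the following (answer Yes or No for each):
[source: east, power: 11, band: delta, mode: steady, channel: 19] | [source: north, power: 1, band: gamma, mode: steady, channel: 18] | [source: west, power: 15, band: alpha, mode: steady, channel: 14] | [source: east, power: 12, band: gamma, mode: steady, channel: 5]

Every 'Yes' example satisfies: source is west AND band is alpha. None of the 'No' examples do.
No: [source: east, power: 11, band: delta, mode: steady, channel: 19], since source is east, band is delta. No: [source: north, power: 1, band: gamma, mode: steady, channel: 18], since source is north, band is gamma. Yes: [source: west, power: 15, band: alpha, mode: steady, channel: 14], since source is west, band is alpha. No: [source: east, power: 12, band: gamma, mode: steady, channel: 5], since source is east, band is gamma.

No, No, Yes, No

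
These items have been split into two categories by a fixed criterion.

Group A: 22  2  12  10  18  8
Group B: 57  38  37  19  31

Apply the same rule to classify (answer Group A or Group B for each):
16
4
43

The classifier is using: even AND at most 22.
16: 16 is even, 16 ≤ 22, fits → Group A.
4: 4 is even, 4 ≤ 22, fits → Group A.
43: 43 is odd, 43 > 22, doesn't match → Group B.

Group A, Group A, Group B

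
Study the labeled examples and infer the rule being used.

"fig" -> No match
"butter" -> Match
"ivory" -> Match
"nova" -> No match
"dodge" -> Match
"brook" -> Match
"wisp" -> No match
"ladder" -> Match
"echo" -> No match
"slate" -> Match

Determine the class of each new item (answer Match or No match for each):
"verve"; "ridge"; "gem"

Match, Match, No match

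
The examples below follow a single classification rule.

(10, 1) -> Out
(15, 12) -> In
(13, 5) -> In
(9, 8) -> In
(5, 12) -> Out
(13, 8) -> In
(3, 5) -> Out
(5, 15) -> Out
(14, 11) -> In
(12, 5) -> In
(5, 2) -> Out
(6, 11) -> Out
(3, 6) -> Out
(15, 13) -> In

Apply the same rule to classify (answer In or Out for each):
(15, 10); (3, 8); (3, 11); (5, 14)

A rule that fits every label: first > second AND sum ≥ 17 — true of each 'In' example, false of each 'Out' one.
(15, 10): 15 > 10, 15+10 = 25, satisfies this → In. (3, 8): 3 < 8, 3+8 = 11, fails the rule → Out. (3, 11): 3 < 11, 3+11 = 14, fails the rule → Out. (5, 14): 5 < 14, 5+14 = 19, fails the rule → Out.

In, Out, Out, Out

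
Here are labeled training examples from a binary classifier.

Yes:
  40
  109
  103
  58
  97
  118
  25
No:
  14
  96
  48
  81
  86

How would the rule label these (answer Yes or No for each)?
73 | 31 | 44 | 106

Yes, Yes, No, Yes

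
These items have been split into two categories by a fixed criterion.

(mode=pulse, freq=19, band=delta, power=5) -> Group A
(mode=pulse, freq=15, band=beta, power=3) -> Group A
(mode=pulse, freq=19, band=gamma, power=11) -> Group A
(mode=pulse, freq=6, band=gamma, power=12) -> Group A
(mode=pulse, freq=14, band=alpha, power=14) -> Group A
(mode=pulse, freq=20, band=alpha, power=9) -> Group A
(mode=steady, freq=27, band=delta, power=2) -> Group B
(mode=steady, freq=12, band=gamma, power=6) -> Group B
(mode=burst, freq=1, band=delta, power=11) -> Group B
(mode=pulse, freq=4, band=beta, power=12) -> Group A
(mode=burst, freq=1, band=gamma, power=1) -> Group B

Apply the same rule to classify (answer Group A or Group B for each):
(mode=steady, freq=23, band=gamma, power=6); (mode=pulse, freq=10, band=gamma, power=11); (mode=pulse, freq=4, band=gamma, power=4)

Group B, Group A, Group A

Checking candidate rules against both groups, what survives is: mode is pulse.
(mode=steady, freq=23, band=gamma, power=6): mode is steady, does not fit → Group B. (mode=pulse, freq=10, band=gamma, power=11): mode is pulse, matches → Group A. (mode=pulse, freq=4, band=gamma, power=4): mode is pulse, matches → Group A.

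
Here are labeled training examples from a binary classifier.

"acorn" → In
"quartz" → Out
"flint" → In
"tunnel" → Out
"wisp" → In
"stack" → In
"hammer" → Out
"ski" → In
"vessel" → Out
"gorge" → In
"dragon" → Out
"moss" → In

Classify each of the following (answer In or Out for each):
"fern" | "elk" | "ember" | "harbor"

In, In, In, Out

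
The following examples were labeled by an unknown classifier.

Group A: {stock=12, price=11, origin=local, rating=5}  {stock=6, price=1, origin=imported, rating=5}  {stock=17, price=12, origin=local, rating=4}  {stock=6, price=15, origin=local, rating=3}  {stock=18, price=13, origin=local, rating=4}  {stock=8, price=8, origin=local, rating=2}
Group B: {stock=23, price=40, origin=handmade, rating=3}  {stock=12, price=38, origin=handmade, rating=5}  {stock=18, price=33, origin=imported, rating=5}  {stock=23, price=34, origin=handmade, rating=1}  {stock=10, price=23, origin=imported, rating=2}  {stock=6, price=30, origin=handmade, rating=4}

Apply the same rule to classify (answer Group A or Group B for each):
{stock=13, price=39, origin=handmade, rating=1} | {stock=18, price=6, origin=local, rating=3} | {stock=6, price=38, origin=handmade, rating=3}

'Group A' ⟺ price ≤ 15.
{stock=13, price=39, origin=handmade, rating=1} — price = 39, hence Group B. {stock=18, price=6, origin=local, rating=3} — price = 6, hence Group A. {stock=6, price=38, origin=handmade, rating=3} — price = 38, hence Group B.

Group B, Group A, Group B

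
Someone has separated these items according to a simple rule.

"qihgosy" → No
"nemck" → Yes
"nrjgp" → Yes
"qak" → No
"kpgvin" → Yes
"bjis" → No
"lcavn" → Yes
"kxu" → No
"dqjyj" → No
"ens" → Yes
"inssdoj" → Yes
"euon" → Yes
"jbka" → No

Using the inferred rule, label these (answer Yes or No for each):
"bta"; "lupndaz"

No, Yes

The classifier is using: contains 'n'.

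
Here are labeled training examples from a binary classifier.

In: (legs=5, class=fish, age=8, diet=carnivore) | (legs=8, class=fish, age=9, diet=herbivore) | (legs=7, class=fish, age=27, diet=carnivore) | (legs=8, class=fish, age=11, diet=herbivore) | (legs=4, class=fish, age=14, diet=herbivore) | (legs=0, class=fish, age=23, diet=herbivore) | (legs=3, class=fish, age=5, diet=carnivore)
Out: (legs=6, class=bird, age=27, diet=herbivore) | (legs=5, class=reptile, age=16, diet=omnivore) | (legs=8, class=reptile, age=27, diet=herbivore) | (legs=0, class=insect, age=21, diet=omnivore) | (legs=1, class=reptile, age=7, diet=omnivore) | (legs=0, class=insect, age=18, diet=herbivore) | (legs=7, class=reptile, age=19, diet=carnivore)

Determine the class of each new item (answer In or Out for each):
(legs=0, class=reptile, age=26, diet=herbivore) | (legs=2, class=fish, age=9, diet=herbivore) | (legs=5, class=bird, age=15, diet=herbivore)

Out, In, Out

Checking candidate rules against both groups, what survives is: class is fish.
(legs=0, class=reptile, age=26, diet=herbivore) → class is reptile → Out.
(legs=2, class=fish, age=9, diet=herbivore) → class is fish → In.
(legs=5, class=bird, age=15, diet=herbivore) → class is bird → Out.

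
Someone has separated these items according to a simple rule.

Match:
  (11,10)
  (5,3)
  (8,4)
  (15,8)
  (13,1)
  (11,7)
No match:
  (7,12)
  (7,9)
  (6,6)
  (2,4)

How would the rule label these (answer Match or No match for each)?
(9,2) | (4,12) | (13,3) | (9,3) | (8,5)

Rule: first > second. This holds for each 'Match' example and fails for each 'No match' one.
(9,2): 9 > 2, satisfies this → Match.
(4,12): 4 < 12, does not satisfy this → No match.
(13,3): 13 > 3, satisfies this → Match.
(9,3): 9 > 3, satisfies this → Match.
(8,5): 8 > 5, satisfies this → Match.

Match, No match, Match, Match, Match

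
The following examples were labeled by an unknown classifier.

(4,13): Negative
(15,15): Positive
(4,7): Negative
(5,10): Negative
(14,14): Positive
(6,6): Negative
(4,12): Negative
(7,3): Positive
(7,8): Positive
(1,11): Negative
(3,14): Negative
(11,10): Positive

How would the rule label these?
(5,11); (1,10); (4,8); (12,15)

One predicate separates the groups cleanly: first ≥ 7.
(5,11) — first 5, hence Negative. (1,10) — first 1, hence Negative. (4,8) — first 4, hence Negative. (12,15) — first 12, hence Positive.

Negative, Negative, Negative, Positive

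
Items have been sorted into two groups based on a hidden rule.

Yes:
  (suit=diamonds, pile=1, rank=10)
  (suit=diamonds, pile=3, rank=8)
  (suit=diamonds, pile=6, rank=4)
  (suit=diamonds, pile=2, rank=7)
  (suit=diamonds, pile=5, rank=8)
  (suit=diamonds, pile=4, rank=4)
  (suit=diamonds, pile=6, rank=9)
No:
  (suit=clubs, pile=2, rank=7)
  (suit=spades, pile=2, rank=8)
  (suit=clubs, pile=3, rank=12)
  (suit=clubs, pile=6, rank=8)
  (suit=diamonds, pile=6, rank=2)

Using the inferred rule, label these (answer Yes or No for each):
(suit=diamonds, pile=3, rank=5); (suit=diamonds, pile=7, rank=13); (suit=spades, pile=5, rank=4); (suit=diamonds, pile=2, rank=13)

Yes, Yes, No, Yes

The classifier is using: suit is diamonds AND rank ≥ 4.
(suit=diamonds, pile=3, rank=5): suit is diamonds, rank = 5 — fits, so Yes.
(suit=diamonds, pile=7, rank=13): suit is diamonds, rank = 13 — fits, so Yes.
(suit=spades, pile=5, rank=4): suit is spades, rank = 4 — lacks this property, so No.
(suit=diamonds, pile=2, rank=13): suit is diamonds, rank = 13 — fits, so Yes.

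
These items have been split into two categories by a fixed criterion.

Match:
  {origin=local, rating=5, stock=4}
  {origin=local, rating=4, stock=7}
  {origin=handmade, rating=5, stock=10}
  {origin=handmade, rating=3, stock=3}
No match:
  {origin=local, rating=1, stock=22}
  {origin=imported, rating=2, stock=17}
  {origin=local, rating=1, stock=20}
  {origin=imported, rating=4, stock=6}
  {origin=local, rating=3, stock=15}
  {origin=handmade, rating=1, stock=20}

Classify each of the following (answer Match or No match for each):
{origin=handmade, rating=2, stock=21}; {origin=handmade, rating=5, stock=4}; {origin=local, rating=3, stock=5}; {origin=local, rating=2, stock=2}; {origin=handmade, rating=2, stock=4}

No match, Match, Match, Match, Match

One predicate separates the groups cleanly: stock ≠ 6 AND stock ≤ 10.
{origin=handmade, rating=2, stock=21}: No match (stock = 21).
{origin=handmade, rating=5, stock=4}: Match (stock = 4).
{origin=local, rating=3, stock=5}: Match (stock = 5).
{origin=local, rating=2, stock=2}: Match (stock = 2).
{origin=handmade, rating=2, stock=4}: Match (stock = 4).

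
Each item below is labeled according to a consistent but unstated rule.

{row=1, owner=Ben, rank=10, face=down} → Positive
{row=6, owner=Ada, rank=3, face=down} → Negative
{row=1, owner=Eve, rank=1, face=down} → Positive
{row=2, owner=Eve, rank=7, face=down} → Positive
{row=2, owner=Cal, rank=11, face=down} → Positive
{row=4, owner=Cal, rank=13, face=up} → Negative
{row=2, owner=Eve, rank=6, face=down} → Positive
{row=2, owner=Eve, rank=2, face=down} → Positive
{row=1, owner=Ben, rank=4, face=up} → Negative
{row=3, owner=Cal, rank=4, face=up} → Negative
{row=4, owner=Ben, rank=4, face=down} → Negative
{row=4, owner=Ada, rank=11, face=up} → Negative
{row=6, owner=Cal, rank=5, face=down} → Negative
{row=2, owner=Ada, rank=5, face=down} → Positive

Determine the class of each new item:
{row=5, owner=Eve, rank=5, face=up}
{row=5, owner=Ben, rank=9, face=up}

Negative, Negative

A rule that fits every label: face is down AND row ≤ 2 — true of each 'Positive' example, false of each 'Negative' one.
{row=5, owner=Eve, rank=5, face=up} → face is up, row = 5 → Negative. {row=5, owner=Ben, rank=9, face=up} → face is up, row = 5 → Negative.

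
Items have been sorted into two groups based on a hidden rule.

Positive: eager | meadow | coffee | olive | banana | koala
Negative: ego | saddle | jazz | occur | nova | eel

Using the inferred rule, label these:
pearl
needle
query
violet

A rule that fits every label: has ≥ 3 vowels — true of each 'Positive' example, false of each 'Negative' one.
pearl: 2 vowels — does not fit, so Negative.
needle: 3 vowels — qualifies, so Positive.
query: 2 vowels — does not fit, so Negative.
violet: 3 vowels — qualifies, so Positive.

Negative, Positive, Negative, Positive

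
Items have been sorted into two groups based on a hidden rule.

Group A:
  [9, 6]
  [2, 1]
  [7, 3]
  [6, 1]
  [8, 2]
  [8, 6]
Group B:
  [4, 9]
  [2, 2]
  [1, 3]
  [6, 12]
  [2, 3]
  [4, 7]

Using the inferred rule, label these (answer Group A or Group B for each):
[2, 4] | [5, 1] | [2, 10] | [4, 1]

Group B, Group A, Group B, Group A

Rule: first > second. This holds for each 'Group A' example and fails for each 'Group B' one.
Group B: [2, 4], since 2 < 4. Group A: [5, 1], since 5 > 1. Group B: [2, 10], since 2 < 10. Group A: [4, 1], since 4 > 1.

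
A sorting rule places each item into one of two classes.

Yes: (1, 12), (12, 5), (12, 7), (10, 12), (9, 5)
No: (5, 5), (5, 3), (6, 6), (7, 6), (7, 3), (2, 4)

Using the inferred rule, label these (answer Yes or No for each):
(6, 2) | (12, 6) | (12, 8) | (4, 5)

The distinguishing property — max ≥ 9 — holds for all the 'Yes' cases and none of the 'No' cases.

No, Yes, Yes, No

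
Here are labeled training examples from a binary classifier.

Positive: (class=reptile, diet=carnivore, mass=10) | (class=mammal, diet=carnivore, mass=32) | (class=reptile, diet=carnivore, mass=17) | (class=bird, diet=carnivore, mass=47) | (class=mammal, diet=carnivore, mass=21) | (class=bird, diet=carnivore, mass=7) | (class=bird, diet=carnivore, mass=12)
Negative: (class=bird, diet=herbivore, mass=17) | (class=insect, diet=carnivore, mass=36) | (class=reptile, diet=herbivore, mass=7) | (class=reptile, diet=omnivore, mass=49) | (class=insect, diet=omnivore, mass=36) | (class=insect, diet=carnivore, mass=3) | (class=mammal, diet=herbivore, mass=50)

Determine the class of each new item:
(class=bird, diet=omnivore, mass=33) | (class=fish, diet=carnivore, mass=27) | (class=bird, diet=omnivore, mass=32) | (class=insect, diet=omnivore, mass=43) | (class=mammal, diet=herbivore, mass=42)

The distinguishing property — class is not insect AND diet is carnivore — holds for all the 'Positive' cases and none of the 'Negative' cases.
(class=bird, diet=omnivore, mass=33) → class is bird, diet is omnivore → Negative.
(class=fish, diet=carnivore, mass=27) → class is fish, diet is carnivore → Positive.
(class=bird, diet=omnivore, mass=32) → class is bird, diet is omnivore → Negative.
(class=insect, diet=omnivore, mass=43) → class is insect, diet is omnivore → Negative.
(class=mammal, diet=herbivore, mass=42) → class is mammal, diet is herbivore → Negative.

Negative, Positive, Negative, Negative, Negative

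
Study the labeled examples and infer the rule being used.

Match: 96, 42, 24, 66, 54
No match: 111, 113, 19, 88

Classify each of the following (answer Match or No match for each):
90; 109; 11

Match, No match, No match

All 'Match' examples share one property — multiple of 6 — and every 'No match' example lacks it.
90: Match (90 = 6·15). 109: No match (109 = 6·18 + 1). 11: No match (11 = 6·1 + 5).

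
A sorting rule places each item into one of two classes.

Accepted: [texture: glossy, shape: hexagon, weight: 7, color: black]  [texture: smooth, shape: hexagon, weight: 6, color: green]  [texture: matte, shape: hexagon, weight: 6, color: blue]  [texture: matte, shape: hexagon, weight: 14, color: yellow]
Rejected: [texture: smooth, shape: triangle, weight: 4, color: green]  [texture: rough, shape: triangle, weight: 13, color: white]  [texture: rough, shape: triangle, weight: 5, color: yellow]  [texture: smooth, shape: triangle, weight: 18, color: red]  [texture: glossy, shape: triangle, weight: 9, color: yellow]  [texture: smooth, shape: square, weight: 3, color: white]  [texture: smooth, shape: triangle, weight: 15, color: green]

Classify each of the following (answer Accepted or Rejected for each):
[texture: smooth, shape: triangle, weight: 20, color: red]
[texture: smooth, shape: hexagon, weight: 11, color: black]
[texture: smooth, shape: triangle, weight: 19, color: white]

Rejected, Accepted, Rejected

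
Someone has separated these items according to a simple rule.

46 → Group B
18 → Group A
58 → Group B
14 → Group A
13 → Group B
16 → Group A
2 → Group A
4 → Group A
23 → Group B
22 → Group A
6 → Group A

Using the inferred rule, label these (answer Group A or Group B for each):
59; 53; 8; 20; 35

Group B, Group B, Group A, Group A, Group B

The classifier is using: even AND at most 22.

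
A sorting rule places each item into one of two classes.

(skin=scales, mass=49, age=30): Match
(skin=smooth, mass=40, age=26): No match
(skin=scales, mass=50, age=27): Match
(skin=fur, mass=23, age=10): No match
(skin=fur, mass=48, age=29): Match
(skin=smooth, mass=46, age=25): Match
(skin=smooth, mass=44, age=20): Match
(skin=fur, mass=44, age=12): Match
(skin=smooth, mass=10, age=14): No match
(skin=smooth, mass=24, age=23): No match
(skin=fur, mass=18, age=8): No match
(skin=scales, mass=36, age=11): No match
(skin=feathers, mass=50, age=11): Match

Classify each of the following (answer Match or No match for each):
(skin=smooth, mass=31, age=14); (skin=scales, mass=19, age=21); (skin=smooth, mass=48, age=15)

No match, No match, Match

The classifier is using: mass ≥ 44.
(skin=smooth, mass=31, age=14): mass = 31 — doesn't match, so No match.
(skin=scales, mass=19, age=21): mass = 19 — doesn't match, so No match.
(skin=smooth, mass=48, age=15): mass = 48 — passes, so Match.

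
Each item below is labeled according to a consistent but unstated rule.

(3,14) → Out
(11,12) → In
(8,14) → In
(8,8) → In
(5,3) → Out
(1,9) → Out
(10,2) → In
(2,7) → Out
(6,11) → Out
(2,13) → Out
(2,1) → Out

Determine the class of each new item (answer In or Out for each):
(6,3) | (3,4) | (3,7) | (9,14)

A rule that fits every label: first ≥ 7 — true of each 'In' example, false of each 'Out' one.
(6,3) → first 6 → Out.
(3,4) → first 3 → Out.
(3,7) → first 3 → Out.
(9,14) → first 9 → In.

Out, Out, Out, In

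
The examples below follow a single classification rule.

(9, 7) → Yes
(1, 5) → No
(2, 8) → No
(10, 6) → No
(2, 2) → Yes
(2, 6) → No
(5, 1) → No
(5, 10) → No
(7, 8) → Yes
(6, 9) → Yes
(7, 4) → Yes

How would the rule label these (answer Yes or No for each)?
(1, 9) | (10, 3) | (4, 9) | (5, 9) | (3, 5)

No, No, No, No, Yes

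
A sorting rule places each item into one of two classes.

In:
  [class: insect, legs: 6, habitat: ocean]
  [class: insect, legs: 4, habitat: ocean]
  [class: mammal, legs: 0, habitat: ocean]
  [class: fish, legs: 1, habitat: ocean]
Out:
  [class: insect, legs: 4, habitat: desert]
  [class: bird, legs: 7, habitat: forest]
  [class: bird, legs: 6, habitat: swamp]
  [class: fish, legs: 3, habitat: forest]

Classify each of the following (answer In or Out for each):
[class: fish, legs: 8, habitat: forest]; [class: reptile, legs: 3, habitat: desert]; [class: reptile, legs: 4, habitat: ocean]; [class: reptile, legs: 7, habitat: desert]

Out, Out, In, Out

Comparing the two groups points to one rule — habitat is ocean.
[class: fish, legs: 8, habitat: forest]: Out (habitat is forest).
[class: reptile, legs: 3, habitat: desert]: Out (habitat is desert).
[class: reptile, legs: 4, habitat: ocean]: In (habitat is ocean).
[class: reptile, legs: 7, habitat: desert]: Out (habitat is desert).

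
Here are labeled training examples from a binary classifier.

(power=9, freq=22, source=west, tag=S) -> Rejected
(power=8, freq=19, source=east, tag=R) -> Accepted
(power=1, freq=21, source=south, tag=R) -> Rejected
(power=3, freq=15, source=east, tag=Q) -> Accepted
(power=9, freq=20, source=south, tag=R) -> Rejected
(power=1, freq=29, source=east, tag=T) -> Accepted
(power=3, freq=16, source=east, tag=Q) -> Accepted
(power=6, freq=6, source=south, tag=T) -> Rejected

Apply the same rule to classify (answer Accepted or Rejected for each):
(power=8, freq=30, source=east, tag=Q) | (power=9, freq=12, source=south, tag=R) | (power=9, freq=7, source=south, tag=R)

All 'Accepted' examples share one property — source is east — and every 'Rejected' example lacks it.
Accepted: (power=8, freq=30, source=east, tag=Q), since source is east.
Rejected: (power=9, freq=12, source=south, tag=R), since source is south.
Rejected: (power=9, freq=7, source=south, tag=R), since source is south.

Accepted, Rejected, Rejected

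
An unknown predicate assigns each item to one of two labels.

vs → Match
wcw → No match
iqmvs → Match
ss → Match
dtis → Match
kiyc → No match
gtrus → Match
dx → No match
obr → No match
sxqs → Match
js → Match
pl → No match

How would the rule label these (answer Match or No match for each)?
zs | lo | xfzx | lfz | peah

The rule appears to be: contains 's'.
zs → has 's' → Match.
lo → no 's' → No match.
xfzx → no 's' → No match.
lfz → no 's' → No match.
peah → no 's' → No match.

Match, No match, No match, No match, No match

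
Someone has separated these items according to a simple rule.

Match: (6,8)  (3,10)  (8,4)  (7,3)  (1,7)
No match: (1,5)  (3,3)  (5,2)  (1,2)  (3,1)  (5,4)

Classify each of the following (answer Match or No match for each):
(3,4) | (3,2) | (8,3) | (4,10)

No match, No match, Match, Match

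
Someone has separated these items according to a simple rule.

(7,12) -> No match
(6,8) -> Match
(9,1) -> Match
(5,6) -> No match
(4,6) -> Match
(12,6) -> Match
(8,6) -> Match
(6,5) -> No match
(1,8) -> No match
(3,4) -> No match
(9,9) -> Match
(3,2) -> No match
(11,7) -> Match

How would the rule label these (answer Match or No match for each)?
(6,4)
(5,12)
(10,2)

Match, No match, Match

Looking at the examples, the only property every 'Match' case has and every 'No match' case lacks is: sum is even.
(6,4): 6+4 = 10 — satisfies this, so Match. (5,12): 5+12 = 17 — fails this test, so No match. (10,2): 10+2 = 12 — satisfies this, so Match.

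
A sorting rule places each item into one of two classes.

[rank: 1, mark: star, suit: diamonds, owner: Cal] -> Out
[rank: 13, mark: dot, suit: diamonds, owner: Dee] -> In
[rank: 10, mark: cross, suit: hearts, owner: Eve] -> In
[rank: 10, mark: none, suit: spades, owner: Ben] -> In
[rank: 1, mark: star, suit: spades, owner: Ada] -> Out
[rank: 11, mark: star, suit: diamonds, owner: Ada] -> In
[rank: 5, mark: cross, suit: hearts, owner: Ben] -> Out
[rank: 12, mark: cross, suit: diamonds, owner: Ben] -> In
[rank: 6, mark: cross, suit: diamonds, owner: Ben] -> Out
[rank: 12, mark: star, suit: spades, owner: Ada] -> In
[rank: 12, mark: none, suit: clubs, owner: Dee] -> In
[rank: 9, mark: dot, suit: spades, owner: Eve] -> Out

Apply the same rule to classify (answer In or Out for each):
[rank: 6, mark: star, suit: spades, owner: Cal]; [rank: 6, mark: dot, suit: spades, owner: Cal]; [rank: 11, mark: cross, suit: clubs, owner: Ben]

Out, Out, In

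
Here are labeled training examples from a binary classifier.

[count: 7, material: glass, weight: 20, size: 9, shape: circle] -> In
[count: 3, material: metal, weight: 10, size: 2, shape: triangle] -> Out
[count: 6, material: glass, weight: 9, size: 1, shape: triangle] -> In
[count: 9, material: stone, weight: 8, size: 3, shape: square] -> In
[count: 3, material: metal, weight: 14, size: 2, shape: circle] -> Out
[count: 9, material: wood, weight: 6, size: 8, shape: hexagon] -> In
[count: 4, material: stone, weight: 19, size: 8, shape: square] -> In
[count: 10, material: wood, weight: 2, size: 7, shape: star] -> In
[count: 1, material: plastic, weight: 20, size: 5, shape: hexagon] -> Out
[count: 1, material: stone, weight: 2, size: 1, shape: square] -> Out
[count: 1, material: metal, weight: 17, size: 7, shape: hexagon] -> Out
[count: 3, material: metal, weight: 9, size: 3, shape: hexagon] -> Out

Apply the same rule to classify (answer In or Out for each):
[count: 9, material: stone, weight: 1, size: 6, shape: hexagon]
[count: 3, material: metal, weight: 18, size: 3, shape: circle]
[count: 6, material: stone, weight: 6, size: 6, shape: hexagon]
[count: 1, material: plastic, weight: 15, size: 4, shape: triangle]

In, Out, In, Out

'In' ⟺ count ≥ 4.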